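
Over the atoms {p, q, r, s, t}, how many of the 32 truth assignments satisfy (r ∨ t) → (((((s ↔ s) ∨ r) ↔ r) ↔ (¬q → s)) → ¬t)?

24

Initial set: {T ((r ∨ t) → (((((s ↔ s) ∨ r) ↔ r) ↔ (¬q → s)) → ¬t))}.
T ((r ∨ t) → (((((s ↔ s) ∨ r) ↔ r) ↔ (¬q → s)) → ¬t)): β-rule — branch into F (r ∨ t)  //  T (((((s ↔ s) ∨ r) ↔ r) ↔ (¬q → s)) → ¬t).
  branch 1 (add F (r ∨ t)):
    F (r ∨ t): α-rule — add F r, F t.
    ○ open, literals {r=F, t=F}.
  branch 2 (add T (((((s ↔ s) ∨ r) ↔ r) ↔ (¬q → s)) → ¬t)):
    T (((((s ↔ s) ∨ r) ↔ r) ↔ (¬q → s)) → ¬t): β-rule — branch into F ((((s ↔ s) ∨ r) ↔ r) ↔ (¬q → s))  //  T ¬t.
      branch 2.1 (add F ((((s ↔ s) ∨ r) ↔ r) ↔ (¬q → s))):
        F ((((s ↔ s) ∨ r) ↔ r) ↔ (¬q → s)): β-rule — branch into T (((s ↔ s) ∨ r) ↔ r), F (¬q → s)  //  F (((s ↔ s) ∨ r) ↔ r), T (¬q → s).
          branch 2.1.1 (add T (((s ↔ s) ∨ r) ↔ r), F (¬q → s)):
            F (¬q → s): α-rule — add T ¬q, F s.
            T (((s ↔ s) ∨ r) ↔ r): β-rule — branch into T ((s ↔ s) ∨ r), T r  //  F ((s ↔ s) ∨ r), F r.
              branch 2.1.1.1 (add T ((s ↔ s) ∨ r), T r):
                T ((s ↔ s) ∨ r): β-rule — branch into T (s ↔ s)  //  T r.
                  branch 2.1.1.1.1 (add T (s ↔ s)):
                    T (s ↔ s): β-rule — branch into T s, T s  //  F s, F s.
                      branch 2.1.1.1.1.1 (add T s, T s):
                        × closes — contains both s and ¬s.
                      branch 2.1.1.1.1.2 (add F s, F s):
                        ○ open, literals {q=F, r=T, s=F}.
                  branch 2.1.1.1.2 (add T r):
                    ○ open, literals {q=F, r=T, s=F}.
              branch 2.1.1.2 (add F ((s ↔ s) ∨ r), F r):
                F ((s ↔ s) ∨ r): α-rule — add F (s ↔ s), F r.
                F (s ↔ s): β-rule — branch into T s, F s  //  F s, T s.
                  branch 2.1.1.2.1 (add T s, F s):
                    × closes — contains both s and ¬s.
                  branch 2.1.1.2.2 (add F s, T s):
                    × closes — contains both s and ¬s.
          branch 2.1.2 (add F (((s ↔ s) ∨ r) ↔ r), T (¬q → s)):
            F (((s ↔ s) ∨ r) ↔ r): β-rule — branch into T ((s ↔ s) ∨ r), F r  //  F ((s ↔ s) ∨ r), T r.
              branch 2.1.2.1 (add T ((s ↔ s) ∨ r), F r):
                T (¬q → s): β-rule — branch into F ¬q  //  T s.
                  branch 2.1.2.1.1 (add F ¬q):
                    T ((s ↔ s) ∨ r): β-rule — branch into T (s ↔ s)  //  T r.
                      branch 2.1.2.1.1.1 (add T (s ↔ s)):
                        T (s ↔ s): β-rule — branch into T s, T s  //  F s, F s.
                          branch 2.1.2.1.1.1.1 (add T s, T s):
                            ○ open, literals {q=T, r=F, s=T}.
                          branch 2.1.2.1.1.1.2 (add F s, F s):
                            ○ open, literals {q=T, r=F, s=F}.
                      branch 2.1.2.1.1.2 (add T r):
                        × closes — contains both r and ¬r.
                  branch 2.1.2.1.2 (add T s):
                    T ((s ↔ s) ∨ r): β-rule — branch into T (s ↔ s)  //  T r.
                      branch 2.1.2.1.2.1 (add T (s ↔ s)):
                        T (s ↔ s): β-rule — branch into T s, T s  //  F s, F s.
                          branch 2.1.2.1.2.1.1 (add T s, T s):
                            ○ open, literals {r=F, s=T}.
                          branch 2.1.2.1.2.1.2 (add F s, F s):
                            × closes — contains both s and ¬s.
                      branch 2.1.2.1.2.2 (add T r):
                        × closes — contains both r and ¬r.
              branch 2.1.2.2 (add F ((s ↔ s) ∨ r), T r):
                F ((s ↔ s) ∨ r): α-rule — add F (s ↔ s), F r.
                × closes — contains both r and ¬r.
      branch 2.2 (add T ¬t):
        ○ open, literals {t=F}.
7 branches closed, 7 open.
Each open branch fixes some atoms; the unmentioned ones are free. Counting distinct full assignments: branch {r=F, t=F} (p, q, s) contributes 8 new; branch {q=F, r=T, s=F} (p, t) contributes 4 new; branch {q=F, r=T, s=F} (p, t) contributes 0 new; branch {q=T, r=F, s=T} (p, t) contributes 2 new; branch {q=T, r=F, s=F} (p, t) contributes 2 new; branch {r=F, s=T} (p, q, t) contributes 2 new; branch {t=F} (p, q, r, s) contributes 6 new. Total: 24.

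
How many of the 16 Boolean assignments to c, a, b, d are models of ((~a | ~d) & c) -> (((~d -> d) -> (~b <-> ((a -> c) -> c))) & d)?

Initial set: {(((~a | ~d) & c) -> (((~d -> d) -> (~b <-> ((a -> c) -> c))) & d))}.
(((~a | ~d) & c) -> (((~d -> d) -> (~b <-> ((a -> c) -> c))) & d)): β-rule — branch into ~((~a | ~d) & c)  //  (((~d -> d) -> (~b <-> ((a -> c) -> c))) & d).
  branch 1 (add ~((~a | ~d) & c)):
    ~((~a | ~d) & c): β-rule — branch into ~(~a | ~d)  //  ~c.
      branch 1.1 (add ~(~a | ~d)):
        ~(~a | ~d): α-rule — add ~~a, ~~d.
        ○ open, literals {a=true, d=true}.
      branch 1.2 (add ~c):
        ○ open, literals {c=false}.
  branch 2 (add (((~d -> d) -> (~b <-> ((a -> c) -> c))) & d)):
    (((~d -> d) -> (~b <-> ((a -> c) -> c))) & d): α-rule — add ((~d -> d) -> (~b <-> ((a -> c) -> c))), d.
    ((~d -> d) -> (~b <-> ((a -> c) -> c))): β-rule — branch into ~(~d -> d)  //  (~b <-> ((a -> c) -> c)).
      branch 2.1 (add ~(~d -> d)):
        ~(~d -> d): α-rule — add ~d, ~d.
        × closes — contains both d and ~d.
      branch 2.2 (add (~b <-> ((a -> c) -> c))):
        (~b <-> ((a -> c) -> c)): β-rule — branch into ~b, ((a -> c) -> c)  //  ~~b, ~((a -> c) -> c).
          branch 2.2.1 (add ~b, ((a -> c) -> c)):
            ((a -> c) -> c): β-rule — branch into ~(a -> c)  //  c.
              branch 2.2.1.1 (add ~(a -> c)):
                ~(a -> c): α-rule — add a, ~c.
                ○ open, literals {a=true, b=false, c=false, d=true}.
              branch 2.2.1.2 (add c):
                ○ open, literals {b=false, c=true, d=true}.
          branch 2.2.2 (add ~~b, ~((a -> c) -> c)):
            ~((a -> c) -> c): α-rule — add (a -> c), ~c.
            (a -> c): β-rule — branch into ~a  //  c.
              branch 2.2.2.1 (add ~a):
                ○ open, literals {a=false, b=true, c=false, d=true}.
              branch 2.2.2.2 (add c):
                × closes — contains both c and ~c.
2 branches closed, 5 open.
Each open branch fixes some atoms; the unmentioned ones are free. Counting distinct full assignments: branch {a=true, d=true} (c, b) contributes 4 new; branch {c=false} (a, b, d) contributes 6 new; branch {a=true, b=false, c=false, d=true} (none free) contributes 0 new; branch {b=false, c=true, d=true} (a) contributes 1 new; branch {a=false, b=true, c=false, d=true} (none free) contributes 0 new. Total: 11.

11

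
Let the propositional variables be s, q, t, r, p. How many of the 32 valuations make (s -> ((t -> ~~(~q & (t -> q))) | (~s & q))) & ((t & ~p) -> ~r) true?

Initial set: {((s -> ((t -> ~~(~q & (t -> q))) | (~s & q))) & ((t & ~p) -> ~r))}.
((s -> ((t -> ~~(~q & (t -> q))) | (~s & q))) & ((t & ~p) -> ~r)): α-rule — add (s -> ((t -> ~~(~q & (t -> q))) | (~s & q))), ((t & ~p) -> ~r).
(s -> ((t -> ~~(~q & (t -> q))) | (~s & q))): β-rule — branch into ~s  //  ((t -> ~~(~q & (t -> q))) | (~s & q)).
  branch 1 (add ~s):
    ((t & ~p) -> ~r): β-rule — branch into ~(t & ~p)  //  ~r.
      branch 1.1 (add ~(t & ~p)):
        ~(t & ~p): β-rule — branch into ~t  //  ~~p.
          branch 1.1.1 (add ~t):
            ○ open, literals {s=0, t=0}.
          branch 1.1.2 (add ~~p):
            ○ open, literals {p=1, s=0}.
      branch 1.2 (add ~r):
        ○ open, literals {r=0, s=0}.
  branch 2 (add ((t -> ~~(~q & (t -> q))) | (~s & q))):
    ((t & ~p) -> ~r): β-rule — branch into ~(t & ~p)  //  ~r.
      branch 2.1 (add ~(t & ~p)):
        ((t -> ~~(~q & (t -> q))) | (~s & q)): β-rule — branch into (t -> ~~(~q & (t -> q)))  //  (~s & q).
          branch 2.1.1 (add (t -> ~~(~q & (t -> q)))):
            ~(t & ~p): β-rule — branch into ~t  //  ~~p.
              branch 2.1.1.1 (add ~t):
                (t -> ~~(~q & (t -> q))): β-rule — branch into ~t  //  ~~(~q & (t -> q)).
                  branch 2.1.1.1.1 (add ~t):
                    ○ open, literals {t=0}.
                  branch 2.1.1.1.2 (add ~~(~q & (t -> q))):
                    ~~(~q & (t -> q)): drop double negation, giving (~q & (t -> q)).
                    (~q & (t -> q)): α-rule — add ~q, (t -> q).
                    (t -> q): β-rule — branch into ~t  //  q.
                      branch 2.1.1.1.2.1 (add ~t):
                        ○ open, literals {q=0, t=0}.
                      branch 2.1.1.1.2.2 (add q):
                        × closes — contains both q and ~q.
              branch 2.1.1.2 (add ~~p):
                (t -> ~~(~q & (t -> q))): β-rule — branch into ~t  //  ~~(~q & (t -> q)).
                  branch 2.1.1.2.1 (add ~t):
                    ○ open, literals {p=1, t=0}.
                  branch 2.1.1.2.2 (add ~~(~q & (t -> q))):
                    ~~(~q & (t -> q)): drop double negation, giving (~q & (t -> q)).
                    (~q & (t -> q)): α-rule — add ~q, (t -> q).
                    (t -> q): β-rule — branch into ~t  //  q.
                      branch 2.1.1.2.2.1 (add ~t):
                        ○ open, literals {p=1, q=0, t=0}.
                      branch 2.1.1.2.2.2 (add q):
                        × closes — contains both q and ~q.
          branch 2.1.2 (add (~s & q)):
            (~s & q): α-rule — add ~s, q.
            ~(t & ~p): β-rule — branch into ~t  //  ~~p.
              branch 2.1.2.1 (add ~t):
                ○ open, literals {q=1, s=0, t=0}.
              branch 2.1.2.2 (add ~~p):
                ○ open, literals {p=1, q=1, s=0}.
      branch 2.2 (add ~r):
        ((t -> ~~(~q & (t -> q))) | (~s & q)): β-rule — branch into (t -> ~~(~q & (t -> q)))  //  (~s & q).
          branch 2.2.1 (add (t -> ~~(~q & (t -> q)))):
            (t -> ~~(~q & (t -> q))): β-rule — branch into ~t  //  ~~(~q & (t -> q)).
              branch 2.2.1.1 (add ~t):
                ○ open, literals {r=0, t=0}.
              branch 2.2.1.2 (add ~~(~q & (t -> q))):
                ~~(~q & (t -> q)): drop double negation, giving (~q & (t -> q)).
                (~q & (t -> q)): α-rule — add ~q, (t -> q).
                (t -> q): β-rule — branch into ~t  //  q.
                  branch 2.2.1.2.1 (add ~t):
                    ○ open, literals {q=0, r=0, t=0}.
                  branch 2.2.1.2.2 (add q):
                    × closes — contains both q and ~q.
          branch 2.2.2 (add (~s & q)):
            (~s & q): α-rule — add ~s, q.
            ○ open, literals {q=1, r=0, s=0}.
3 branches closed, 12 open.
Each open branch fixes some atoms; the unmentioned ones are free. Counting distinct full assignments: branch {s=0, t=0} (q, r, p) contributes 8 new; branch {p=1, s=0} (q, t, r) contributes 4 new; branch {r=0, s=0} (q, t, p) contributes 2 new; branch {t=0} (s, q, r, p) contributes 8 new; branch {q=0, t=0} (s, r, p) contributes 0 new; branch {p=1, t=0} (s, q, r) contributes 0 new; branch {p=1, q=0, t=0} (s, r) contributes 0 new; branch {q=1, s=0, t=0} (r, p) contributes 0 new; branch {p=1, q=1, s=0} (t, r) contributes 0 new; branch {r=0, t=0} (s, q, p) contributes 0 new; branch {q=0, r=0, t=0} (s, p) contributes 0 new; branch {q=1, r=0, s=0} (t, p) contributes 0 new. Total: 22.

22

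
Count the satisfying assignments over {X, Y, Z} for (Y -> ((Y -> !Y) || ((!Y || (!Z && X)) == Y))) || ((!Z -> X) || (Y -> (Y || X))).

Initial set: {((Y -> ((Y -> !Y) || ((!Y || (!Z && X)) == Y))) || ((!Z -> X) || (Y -> (Y || X))))}.
((Y -> ((Y -> !Y) || ((!Y || (!Z && X)) == Y))) || ((!Z -> X) || (Y -> (Y || X)))): β-rule — branch into (Y -> ((Y -> !Y) || ((!Y || (!Z && X)) == Y)))  //  ((!Z -> X) || (Y -> (Y || X))).
  branch 1 (add (Y -> ((Y -> !Y) || ((!Y || (!Z && X)) == Y)))):
    (Y -> ((Y -> !Y) || ((!Y || (!Z && X)) == Y))): β-rule — branch into !Y  //  ((Y -> !Y) || ((!Y || (!Z && X)) == Y)).
      branch 1.1 (add !Y):
        ○ open, literals {Y=false}.
      branch 1.2 (add ((Y -> !Y) || ((!Y || (!Z && X)) == Y))):
        ((Y -> !Y) || ((!Y || (!Z && X)) == Y)): β-rule — branch into (Y -> !Y)  //  ((!Y || (!Z && X)) == Y).
          branch 1.2.1 (add (Y -> !Y)):
            (Y -> !Y): β-rule — branch into !Y  //  !Y.
              branch 1.2.1.1 (add !Y):
                ○ open, literals {Y=false}.
              branch 1.2.1.2 (add !Y):
                ○ open, literals {Y=false}.
          branch 1.2.2 (add ((!Y || (!Z && X)) == Y)):
            ((!Y || (!Z && X)) == Y): β-rule — branch into (!Y || (!Z && X)), Y  //  !(!Y || (!Z && X)), !Y.
              branch 1.2.2.1 (add (!Y || (!Z && X)), Y):
                (!Y || (!Z && X)): β-rule — branch into !Y  //  (!Z && X).
                  branch 1.2.2.1.1 (add !Y):
                    × closes — contains both Y and !Y.
                  branch 1.2.2.1.2 (add (!Z && X)):
                    (!Z && X): α-rule — add !Z, X.
                    ○ open, literals {X=true, Y=true, Z=false}.
              branch 1.2.2.2 (add !(!Y || (!Z && X)), !Y):
                !(!Y || (!Z && X)): α-rule — add !!Y, !(!Z && X).
                × closes — contains both Y and !Y.
  branch 2 (add ((!Z -> X) || (Y -> (Y || X)))):
    ((!Z -> X) || (Y -> (Y || X))): β-rule — branch into (!Z -> X)  //  (Y -> (Y || X)).
      branch 2.1 (add (!Z -> X)):
        (!Z -> X): β-rule — branch into !!Z  //  X.
          branch 2.1.1 (add !!Z):
            ○ open, literals {Z=true}.
          branch 2.1.2 (add X):
            ○ open, literals {X=true}.
      branch 2.2 (add (Y -> (Y || X))):
        (Y -> (Y || X)): β-rule — branch into !Y  //  (Y || X).
          branch 2.2.1 (add !Y):
            ○ open, literals {Y=false}.
          branch 2.2.2 (add (Y || X)):
            (Y || X): β-rule — branch into Y  //  X.
              branch 2.2.2.1 (add Y):
                ○ open, literals {Y=true}.
              branch 2.2.2.2 (add X):
                ○ open, literals {X=true}.
2 branches closed, 9 open.
Each open branch fixes some atoms; the unmentioned ones are free. Counting distinct full assignments: branch {Y=false} (X, Z) contributes 4 new; branch {Y=false} (X, Z) contributes 0 new; branch {Y=false} (X, Z) contributes 0 new; branch {X=true, Y=true, Z=false} (none free) contributes 1 new; branch {Z=true} (X, Y) contributes 2 new; branch {X=true} (Y, Z) contributes 0 new; branch {Y=false} (X, Z) contributes 0 new; branch {Y=true} (X, Z) contributes 1 new; branch {X=true} (Y, Z) contributes 0 new. Total: 8.

8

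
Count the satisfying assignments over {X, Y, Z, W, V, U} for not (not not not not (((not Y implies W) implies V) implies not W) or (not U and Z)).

Initial set: {T not (not not not not (((not Y implies W) implies V) implies not W) or (not U and Z))}.
T not (not not not not (((not Y implies W) implies V) implies not W) or (not U and Z)): α-rule — add F not not not not (((not Y implies W) implies V) implies not W), F (not U and Z).
F not not not not (((not Y implies W) implies V) implies not W): drop double negation, giving F not not (((not Y implies W) implies V) implies not W).
F not not (((not Y implies W) implies V) implies not W): drop double negation, giving F (((not Y implies W) implies V) implies not W).
F (((not Y implies W) implies V) implies not W): α-rule — add T ((not Y implies W) implies V), F not W.
F (not U and Z): β-rule — branch into F not U  //  F Z.
  branch 1 (add F not U):
    T ((not Y implies W) implies V): β-rule — branch into F (not Y implies W)  //  T V.
      branch 1.1 (add F (not Y implies W)):
        F (not Y implies W): α-rule — add T not Y, F W.
        × closes — contains both W and not W.
      branch 1.2 (add T V):
        ○ open, literals {U=T, V=T, W=T}.
  branch 2 (add F Z):
    T ((not Y implies W) implies V): β-rule — branch into F (not Y implies W)  //  T V.
      branch 2.1 (add F (not Y implies W)):
        F (not Y implies W): α-rule — add T not Y, F W.
        × closes — contains both W and not W.
      branch 2.2 (add T V):
        ○ open, literals {V=T, W=T, Z=F}.
2 branches closed, 2 open.
Each open branch fixes some atoms; the unmentioned ones are free. Counting distinct full assignments: branch {U=T, V=T, W=T} (X, Y, Z) contributes 8 new; branch {V=T, W=T, Z=F} (X, Y, U) contributes 4 new. Total: 12.

12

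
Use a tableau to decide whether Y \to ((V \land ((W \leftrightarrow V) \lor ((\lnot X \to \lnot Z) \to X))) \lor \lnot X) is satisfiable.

Satisfiable

Initial set: {(Y \to ((V \land ((W \leftrightarrow V) \lor ((\lnot X \to \lnot Z) \to X))) \lor \lnot X))}.
(Y \to ((V \land ((W \leftrightarrow V) \lor ((\lnot X \to \lnot Z) \to X))) \lor \lnot X)): β-rule — branch into \lnot Y  //  ((V \land ((W \leftrightarrow V) \lor ((\lnot X \to \lnot Z) \to X))) \lor \lnot X).
  branch 1 (add \lnot Y):
    ○ open, literals {Y=0}.
  branch 2 (add ((V \land ((W \leftrightarrow V) \lor ((\lnot X \to \lnot Z) \to X))) \lor \lnot X)):
    ((V \land ((W \leftrightarrow V) \lor ((\lnot X \to \lnot Z) \to X))) \lor \lnot X): β-rule — branch into (V \land ((W \leftrightarrow V) \lor ((\lnot X \to \lnot Z) \to X)))  //  \lnot X.
      branch 2.1 (add (V \land ((W \leftrightarrow V) \lor ((\lnot X \to \lnot Z) \to X)))):
        (V \land ((W \leftrightarrow V) \lor ((\lnot X \to \lnot Z) \to X))): α-rule — add V, ((W \leftrightarrow V) \lor ((\lnot X \to \lnot Z) \to X)).
        ((W \leftrightarrow V) \lor ((\lnot X \to \lnot Z) \to X)): β-rule — branch into (W \leftrightarrow V)  //  ((\lnot X \to \lnot Z) \to X).
          branch 2.1.1 (add (W \leftrightarrow V)):
            (W \leftrightarrow V): β-rule — branch into W, V  //  \lnot W, \lnot V.
              branch 2.1.1.1 (add W, V):
                ○ open, literals {V=1, W=1}.
              branch 2.1.1.2 (add \lnot W, \lnot V):
                × closes — contains both V and \lnot V.
          branch 2.1.2 (add ((\lnot X \to \lnot Z) \to X)):
            ((\lnot X \to \lnot Z) \to X): β-rule — branch into \lnot (\lnot X \to \lnot Z)  //  X.
              branch 2.1.2.1 (add \lnot (\lnot X \to \lnot Z)):
                \lnot (\lnot X \to \lnot Z): α-rule — add \lnot X, \lnot \lnot Z.
                ○ open, literals {V=1, X=0, Z=1}.
              branch 2.1.2.2 (add X):
                ○ open, literals {V=1, X=1}.
      branch 2.2 (add \lnot X):
        ○ open, literals {X=0}.
1 branch closed, 5 open.
An open branch gives a satisfying assignment: Y=0.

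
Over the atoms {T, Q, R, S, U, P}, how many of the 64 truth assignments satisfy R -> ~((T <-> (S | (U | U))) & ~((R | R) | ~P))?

Initial set: {T (R -> ~((T <-> (S | (U | U))) & ~((R | R) | ~P)))}.
T (R -> ~((T <-> (S | (U | U))) & ~((R | R) | ~P))): β-rule — branch into F R  //  T ~((T <-> (S | (U | U))) & ~((R | R) | ~P)).
  branch 1 (add F R):
    ○ open, literals {R=false}.
  branch 2 (add T ~((T <-> (S | (U | U))) & ~((R | R) | ~P))):
    T ~((T <-> (S | (U | U))) & ~((R | R) | ~P)): β-rule — branch into F (T <-> (S | (U | U)))  //  F ~((R | R) | ~P).
      branch 2.1 (add F (T <-> (S | (U | U)))):
        F (T <-> (S | (U | U))): β-rule — branch into T T, F (S | (U | U))  //  F T, T (S | (U | U)).
          branch 2.1.1 (add T T, F (S | (U | U))):
            F (S | (U | U)): α-rule — add F S, F (U | U).
            F (U | U): α-rule — add F U, F U.
            ○ open, literals {S=false, T=true, U=false}.
          branch 2.1.2 (add F T, T (S | (U | U))):
            T (S | (U | U)): β-rule — branch into T S  //  T (U | U).
              branch 2.1.2.1 (add T S):
                ○ open, literals {S=true, T=false}.
              branch 2.1.2.2 (add T (U | U)):
                T (U | U): β-rule — branch into T U  //  T U.
                  branch 2.1.2.2.1 (add T U):
                    ○ open, literals {T=false, U=true}.
                  branch 2.1.2.2.2 (add T U):
                    ○ open, literals {T=false, U=true}.
      branch 2.2 (add F ~((R | R) | ~P)):
        F ~((R | R) | ~P): β-rule — branch into T (R | R)  //  T ~P.
          branch 2.2.1 (add T (R | R)):
            T (R | R): β-rule — branch into T R  //  T R.
              branch 2.2.1.1 (add T R):
                ○ open, literals {R=true}.
              branch 2.2.1.2 (add T R):
                ○ open, literals {R=true}.
          branch 2.2.2 (add T ~P):
            ○ open, literals {P=false}.
0 branches closed, 8 open.
Each open branch fixes some atoms; the unmentioned ones are free. Counting distinct full assignments: branch {R=false} (T, Q, S, U, P) contributes 32 new; branch {S=false, T=true, U=false} (Q, R, P) contributes 4 new; branch {S=true, T=false} (Q, R, U, P) contributes 8 new; branch {T=false, U=true} (Q, R, S, P) contributes 4 new; branch {T=false, U=true} (Q, R, S, P) contributes 0 new; branch {R=true} (T, Q, S, U, P) contributes 16 new; branch {R=true} (T, Q, S, U, P) contributes 0 new; branch {P=false} (T, Q, R, S, U) contributes 0 new. Total: 64.

64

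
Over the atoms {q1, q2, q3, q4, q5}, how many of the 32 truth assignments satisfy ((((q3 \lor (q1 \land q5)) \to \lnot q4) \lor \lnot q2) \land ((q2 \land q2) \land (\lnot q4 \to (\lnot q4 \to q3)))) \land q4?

3

Initial set: {(((((q3 \lor (q1 \land q5)) \to \lnot q4) \lor \lnot q2) \land ((q2 \land q2) \land (\lnot q4 \to (\lnot q4 \to q3)))) \land q4)}.
(((((q3 \lor (q1 \land q5)) \to \lnot q4) \lor \lnot q2) \land ((q2 \land q2) \land (\lnot q4 \to (\lnot q4 \to q3)))) \land q4): α-rule — add ((((q3 \lor (q1 \land q5)) \to \lnot q4) \lor \lnot q2) \land ((q2 \land q2) \land (\lnot q4 \to (\lnot q4 \to q3)))), q4.
((((q3 \lor (q1 \land q5)) \to \lnot q4) \lor \lnot q2) \land ((q2 \land q2) \land (\lnot q4 \to (\lnot q4 \to q3)))): α-rule — add (((q3 \lor (q1 \land q5)) \to \lnot q4) \lor \lnot q2), ((q2 \land q2) \land (\lnot q4 \to (\lnot q4 \to q3))).
((q2 \land q2) \land (\lnot q4 \to (\lnot q4 \to q3))): α-rule — add (q2 \land q2), (\lnot q4 \to (\lnot q4 \to q3)).
(q2 \land q2): α-rule — add q2, q2.
(((q3 \lor (q1 \land q5)) \to \lnot q4) \lor \lnot q2): β-rule — branch into ((q3 \lor (q1 \land q5)) \to \lnot q4)  //  \lnot q2.
  branch 1 (add ((q3 \lor (q1 \land q5)) \to \lnot q4)):
    (\lnot q4 \to (\lnot q4 \to q3)): β-rule — branch into \lnot \lnot q4  //  (\lnot q4 \to q3).
      branch 1.1 (add \lnot \lnot q4):
        ((q3 \lor (q1 \land q5)) \to \lnot q4): β-rule — branch into \lnot (q3 \lor (q1 \land q5))  //  \lnot q4.
          branch 1.1.1 (add \lnot (q3 \lor (q1 \land q5))):
            \lnot (q3 \lor (q1 \land q5)): α-rule — add \lnot q3, \lnot (q1 \land q5).
            \lnot (q1 \land q5): β-rule — branch into \lnot q1  //  \lnot q5.
              branch 1.1.1.1 (add \lnot q1):
                ○ open, literals {q1=false, q2=true, q3=false, q4=true}.
              branch 1.1.1.2 (add \lnot q5):
                ○ open, literals {q2=true, q3=false, q4=true, q5=false}.
          branch 1.1.2 (add \lnot q4):
            × closes — contains both q4 and \lnot q4.
      branch 1.2 (add (\lnot q4 \to q3)):
        ((q3 \lor (q1 \land q5)) \to \lnot q4): β-rule — branch into \lnot (q3 \lor (q1 \land q5))  //  \lnot q4.
          branch 1.2.1 (add \lnot (q3 \lor (q1 \land q5))):
            \lnot (q3 \lor (q1 \land q5)): α-rule — add \lnot q3, \lnot (q1 \land q5).
            (\lnot q4 \to q3): β-rule — branch into \lnot \lnot q4  //  q3.
              branch 1.2.1.1 (add \lnot \lnot q4):
                \lnot (q1 \land q5): β-rule — branch into \lnot q1  //  \lnot q5.
                  branch 1.2.1.1.1 (add \lnot q1):
                    ○ open, literals {q1=false, q2=true, q3=false, q4=true}.
                  branch 1.2.1.1.2 (add \lnot q5):
                    ○ open, literals {q2=true, q3=false, q4=true, q5=false}.
              branch 1.2.1.2 (add q3):
                × closes — contains both q3 and \lnot q3.
          branch 1.2.2 (add \lnot q4):
            × closes — contains both q4 and \lnot q4.
  branch 2 (add \lnot q2):
    × closes — contains both q2 and \lnot q2.
4 branches closed, 4 open.
Each open branch fixes some atoms; the unmentioned ones are free. Counting distinct full assignments: branch {q1=false, q2=true, q3=false, q4=true} (q5) contributes 2 new; branch {q2=true, q3=false, q4=true, q5=false} (q1) contributes 1 new; branch {q1=false, q2=true, q3=false, q4=true} (q5) contributes 0 new; branch {q2=true, q3=false, q4=true, q5=false} (q1) contributes 0 new. Total: 3.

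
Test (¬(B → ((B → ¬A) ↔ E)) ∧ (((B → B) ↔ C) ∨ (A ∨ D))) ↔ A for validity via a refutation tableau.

Not valid

Assume the negation and expand:
Initial set: {¬((¬(B → ((B → ¬A) ↔ E)) ∧ (((B → B) ↔ C) ∨ (A ∨ D))) ↔ A)}.
¬((¬(B → ((B → ¬A) ↔ E)) ∧ (((B → B) ↔ C) ∨ (A ∨ D))) ↔ A): β-rule — branch into (¬(B → ((B → ¬A) ↔ E)) ∧ (((B → B) ↔ C) ∨ (A ∨ D))), ¬A  //  ¬(¬(B → ((B → ¬A) ↔ E)) ∧ (((B → B) ↔ C) ∨ (A ∨ D))), A.
  branch 1 (add (¬(B → ((B → ¬A) ↔ E)) ∧ (((B → B) ↔ C) ∨ (A ∨ D))), ¬A):
    (¬(B → ((B → ¬A) ↔ E)) ∧ (((B → B) ↔ C) ∨ (A ∨ D))): α-rule — add ¬(B → ((B → ¬A) ↔ E)), (((B → B) ↔ C) ∨ (A ∨ D)).
    ¬(B → ((B → ¬A) ↔ E)): α-rule — add B, ¬((B → ¬A) ↔ E).
    (((B → B) ↔ C) ∨ (A ∨ D)): β-rule — branch into ((B → B) ↔ C)  //  (A ∨ D).
      branch 1.1 (add ((B → B) ↔ C)):
        ¬((B → ¬A) ↔ E): β-rule — branch into (B → ¬A), ¬E  //  ¬(B → ¬A), E.
          branch 1.1.1 (add (B → ¬A), ¬E):
            ((B → B) ↔ C): β-rule — branch into (B → B), C  //  ¬(B → B), ¬C.
              branch 1.1.1.1 (add (B → B), C):
                (B → ¬A): β-rule — branch into ¬B  //  ¬A.
                  branch 1.1.1.1.1 (add ¬B):
                    × closes — contains both B and ¬B.
                  branch 1.1.1.1.2 (add ¬A):
                    (B → B): β-rule — branch into ¬B  //  B.
                      branch 1.1.1.1.2.1 (add ¬B):
                        × closes — contains both B and ¬B.
                      branch 1.1.1.1.2.2 (add B):
                        ○ open, literals {A=0, B=1, C=1, E=0}.
              branch 1.1.1.2 (add ¬(B → B), ¬C):
                ¬(B → B): α-rule — add B, ¬B.
                × closes — contains both B and ¬B.
          branch 1.1.2 (add ¬(B → ¬A), E):
            ¬(B → ¬A): α-rule — add B, ¬¬A.
            × closes — contains both A and ¬A.
      branch 1.2 (add (A ∨ D)):
        ¬((B → ¬A) ↔ E): β-rule — branch into (B → ¬A), ¬E  //  ¬(B → ¬A), E.
          branch 1.2.1 (add (B → ¬A), ¬E):
            (A ∨ D): β-rule — branch into A  //  D.
              branch 1.2.1.1 (add A):
                × closes — contains both A and ¬A.
              branch 1.2.1.2 (add D):
                (B → ¬A): β-rule — branch into ¬B  //  ¬A.
                  branch 1.2.1.2.1 (add ¬B):
                    × closes — contains both B and ¬B.
                  branch 1.2.1.2.2 (add ¬A):
                    ○ open, literals {A=0, B=1, D=1, E=0}.
          branch 1.2.2 (add ¬(B → ¬A), E):
            ¬(B → ¬A): α-rule — add B, ¬¬A.
            × closes — contains both A and ¬A.
  branch 2 (add ¬(¬(B → ((B → ¬A) ↔ E)) ∧ (((B → B) ↔ C) ∨ (A ∨ D))), A):
    ¬(¬(B → ((B → ¬A) ↔ E)) ∧ (((B → B) ↔ C) ∨ (A ∨ D))): β-rule — branch into ¬¬(B → ((B → ¬A) ↔ E))  //  ¬(((B → B) ↔ C) ∨ (A ∨ D)).
      branch 2.1 (add ¬¬(B → ((B → ¬A) ↔ E))):
        ¬¬(B → ((B → ¬A) ↔ E)): β-rule — branch into ¬B  //  ((B → ¬A) ↔ E).
          branch 2.1.1 (add ¬B):
            ○ open, literals {A=1, B=0}.
          branch 2.1.2 (add ((B → ¬A) ↔ E)):
            ((B → ¬A) ↔ E): β-rule — branch into (B → ¬A), E  //  ¬(B → ¬A), ¬E.
              branch 2.1.2.1 (add (B → ¬A), E):
                (B → ¬A): β-rule — branch into ¬B  //  ¬A.
                  branch 2.1.2.1.1 (add ¬B):
                    ○ open, literals {A=1, B=0, E=1}.
                  branch 2.1.2.1.2 (add ¬A):
                    × closes — contains both A and ¬A.
              branch 2.1.2.2 (add ¬(B → ¬A), ¬E):
                ¬(B → ¬A): α-rule — add B, ¬¬A.
                ○ open, literals {A=1, B=1, E=0}.
      branch 2.2 (add ¬(((B → B) ↔ C) ∨ (A ∨ D))):
        ¬(((B → B) ↔ C) ∨ (A ∨ D)): α-rule — add ¬((B → B) ↔ C), ¬(A ∨ D).
        ¬(A ∨ D): α-rule — add ¬A, ¬D.
        × closes — contains both A and ¬A.
9 branches closed, 5 open.
An open branch gives a countermodel: A=0, B=1, C=1, E=0 (unmentioned atoms arbitrary); under it the original formula is false.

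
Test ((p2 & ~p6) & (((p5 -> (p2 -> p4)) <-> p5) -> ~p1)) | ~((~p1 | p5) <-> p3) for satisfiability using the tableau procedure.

Initial set: {(((p2 & ~p6) & (((p5 -> (p2 -> p4)) <-> p5) -> ~p1)) | ~((~p1 | p5) <-> p3))}.
(((p2 & ~p6) & (((p5 -> (p2 -> p4)) <-> p5) -> ~p1)) | ~((~p1 | p5) <-> p3)): β-rule — branch into ((p2 & ~p6) & (((p5 -> (p2 -> p4)) <-> p5) -> ~p1))  //  ~((~p1 | p5) <-> p3).
  branch 1 (add ((p2 & ~p6) & (((p5 -> (p2 -> p4)) <-> p5) -> ~p1))):
    ((p2 & ~p6) & (((p5 -> (p2 -> p4)) <-> p5) -> ~p1)): α-rule — add (p2 & ~p6), (((p5 -> (p2 -> p4)) <-> p5) -> ~p1).
    (p2 & ~p6): α-rule — add p2, ~p6.
    (((p5 -> (p2 -> p4)) <-> p5) -> ~p1): β-rule — branch into ~((p5 -> (p2 -> p4)) <-> p5)  //  ~p1.
      branch 1.1 (add ~((p5 -> (p2 -> p4)) <-> p5)):
        ~((p5 -> (p2 -> p4)) <-> p5): β-rule — branch into (p5 -> (p2 -> p4)), ~p5  //  ~(p5 -> (p2 -> p4)), p5.
          branch 1.1.1 (add (p5 -> (p2 -> p4)), ~p5):
            (p5 -> (p2 -> p4)): β-rule — branch into ~p5  //  (p2 -> p4).
              branch 1.1.1.1 (add ~p5):
                ○ open, literals {p2=true, p5=false, p6=false}.
              branch 1.1.1.2 (add (p2 -> p4)):
                (p2 -> p4): β-rule — branch into ~p2  //  p4.
                  branch 1.1.1.2.1 (add ~p2):
                    × closes — contains both p2 and ~p2.
                  branch 1.1.1.2.2 (add p4):
                    ○ open, literals {p2=true, p4=true, p5=false, p6=false}.
          branch 1.1.2 (add ~(p5 -> (p2 -> p4)), p5):
            ~(p5 -> (p2 -> p4)): α-rule — add p5, ~(p2 -> p4).
            ~(p2 -> p4): α-rule — add p2, ~p4.
            ○ open, literals {p2=true, p4=false, p5=true, p6=false}.
      branch 1.2 (add ~p1):
        ○ open, literals {p1=false, p2=true, p6=false}.
  branch 2 (add ~((~p1 | p5) <-> p3)):
    ~((~p1 | p5) <-> p3): β-rule — branch into (~p1 | p5), ~p3  //  ~(~p1 | p5), p3.
      branch 2.1 (add (~p1 | p5), ~p3):
        (~p1 | p5): β-rule — branch into ~p1  //  p5.
          branch 2.1.1 (add ~p1):
            ○ open, literals {p1=false, p3=false}.
          branch 2.1.2 (add p5):
            ○ open, literals {p3=false, p5=true}.
      branch 2.2 (add ~(~p1 | p5), p3):
        ~(~p1 | p5): α-rule — add ~~p1, ~p5.
        ○ open, literals {p1=true, p3=true, p5=false}.
1 branch closed, 7 open.
An open branch gives a satisfying assignment: p2=true, p5=false, p6=false.

Satisfiable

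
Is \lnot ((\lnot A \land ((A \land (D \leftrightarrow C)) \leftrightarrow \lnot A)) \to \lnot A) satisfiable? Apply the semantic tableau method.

Initial set: {\lnot ((\lnot A \land ((A \land (D \leftrightarrow C)) \leftrightarrow \lnot A)) \to \lnot A)}.
\lnot ((\lnot A \land ((A \land (D \leftrightarrow C)) \leftrightarrow \lnot A)) \to \lnot A): α-rule — add (\lnot A \land ((A \land (D \leftrightarrow C)) \leftrightarrow \lnot A)), \lnot \lnot A.
(\lnot A \land ((A \land (D \leftrightarrow C)) \leftrightarrow \lnot A)): α-rule — add \lnot A, ((A \land (D \leftrightarrow C)) \leftrightarrow \lnot A).
× closes — contains both A and \lnot A.
All 1 branch closes.
Every branch closed; the formula is unsatisfiable.

Unsatisfiable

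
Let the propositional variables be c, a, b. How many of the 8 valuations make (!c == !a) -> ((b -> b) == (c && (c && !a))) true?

Initial set: {((!c == !a) -> ((b -> b) == (c && (c && !a))))}.
((!c == !a) -> ((b -> b) == (c && (c && !a)))): β-rule — branch into !(!c == !a)  //  ((b -> b) == (c && (c && !a))).
  branch 1 (add !(!c == !a)):
    !(!c == !a): β-rule — branch into !c, !!a  //  !!c, !a.
      branch 1.1 (add !c, !!a):
        ○ open, literals {a=1, c=0}.
      branch 1.2 (add !!c, !a):
        ○ open, literals {a=0, c=1}.
  branch 2 (add ((b -> b) == (c && (c && !a)))):
    ((b -> b) == (c && (c && !a))): β-rule — branch into (b -> b), (c && (c && !a))  //  !(b -> b), !(c && (c && !a)).
      branch 2.1 (add (b -> b), (c && (c && !a))):
        (c && (c && !a)): α-rule — add c, (c && !a).
        (c && !a): α-rule — add c, !a.
        (b -> b): β-rule — branch into !b  //  b.
          branch 2.1.1 (add !b):
            ○ open, literals {a=0, b=0, c=1}.
          branch 2.1.2 (add b):
            ○ open, literals {a=0, b=1, c=1}.
      branch 2.2 (add !(b -> b), !(c && (c && !a))):
        !(b -> b): α-rule — add b, !b.
        × closes — contains both b and !b.
1 branch closed, 4 open.
Each open branch fixes some atoms; the unmentioned ones are free. Counting distinct full assignments: branch {a=1, c=0} (b) contributes 2 new; branch {a=0, c=1} (b) contributes 2 new; branch {a=0, b=0, c=1} (none free) contributes 0 new; branch {a=0, b=1, c=1} (none free) contributes 0 new. Total: 4.

4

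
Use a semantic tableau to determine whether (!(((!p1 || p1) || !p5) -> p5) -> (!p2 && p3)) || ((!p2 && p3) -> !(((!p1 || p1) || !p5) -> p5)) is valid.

Assume the negation and expand:
Initial set: {!((!(((!p1 || p1) || !p5) -> p5) -> (!p2 && p3)) || ((!p2 && p3) -> !(((!p1 || p1) || !p5) -> p5)))}.
!((!(((!p1 || p1) || !p5) -> p5) -> (!p2 && p3)) || ((!p2 && p3) -> !(((!p1 || p1) || !p5) -> p5))): α-rule — add !(!(((!p1 || p1) || !p5) -> p5) -> (!p2 && p3)), !((!p2 && p3) -> !(((!p1 || p1) || !p5) -> p5)).
!(!(((!p1 || p1) || !p5) -> p5) -> (!p2 && p3)): α-rule — add !(((!p1 || p1) || !p5) -> p5), !(!p2 && p3).
!((!p2 && p3) -> !(((!p1 || p1) || !p5) -> p5)): α-rule — add (!p2 && p3), !!(((!p1 || p1) || !p5) -> p5).
!(((!p1 || p1) || !p5) -> p5): α-rule — add ((!p1 || p1) || !p5), !p5.
(!p2 && p3): α-rule — add !p2, p3.
!(!p2 && p3): β-rule — branch into !!p2  //  !p3.
  branch 1 (add !!p2):
    × closes — contains both p2 and !p2.
  branch 2 (add !p3):
    × closes — contains both p3 and !p3.
All 2 branches close.
Every branch closed, so the negation is unsatisfiable and the formula is valid.

Valid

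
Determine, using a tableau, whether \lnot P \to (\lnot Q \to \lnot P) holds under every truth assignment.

Valid

Assume the negation and expand:
Initial set: {F (\lnot P \to (\lnot Q \to \lnot P))}.
F (\lnot P \to (\lnot Q \to \lnot P)): α-rule — add T \lnot P, F (\lnot Q \to \lnot P).
F (\lnot Q \to \lnot P): α-rule — add T \lnot Q, F \lnot P.
× closes — contains both P and \lnot P.
All 1 branch closes.
Every branch closed, so the negation is unsatisfiable and the formula is valid.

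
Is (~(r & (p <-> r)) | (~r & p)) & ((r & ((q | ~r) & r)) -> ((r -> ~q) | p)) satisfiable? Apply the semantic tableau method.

Initial set: {T ((~(r & (p <-> r)) | (~r & p)) & ((r & ((q | ~r) & r)) -> ((r -> ~q) | p)))}.
T ((~(r & (p <-> r)) | (~r & p)) & ((r & ((q | ~r) & r)) -> ((r -> ~q) | p))): α-rule — add T (~(r & (p <-> r)) | (~r & p)), T ((r & ((q | ~r) & r)) -> ((r -> ~q) | p)).
T (~(r & (p <-> r)) | (~r & p)): β-rule — branch into T ~(r & (p <-> r))  //  T (~r & p).
  branch 1 (add T ~(r & (p <-> r))):
    T ((r & ((q | ~r) & r)) -> ((r -> ~q) | p)): β-rule — branch into F (r & ((q | ~r) & r))  //  T ((r -> ~q) | p).
      branch 1.1 (add F (r & ((q | ~r) & r))):
        T ~(r & (p <-> r)): β-rule — branch into F r  //  F (p <-> r).
          branch 1.1.1 (add F r):
            F (r & ((q | ~r) & r)): β-rule — branch into F r  //  F ((q | ~r) & r).
              branch 1.1.1.1 (add F r):
                ○ open, literals {r=false}.
              branch 1.1.1.2 (add F ((q | ~r) & r)):
                F ((q | ~r) & r): β-rule — branch into F (q | ~r)  //  F r.
                  branch 1.1.1.2.1 (add F (q | ~r)):
                    F (q | ~r): α-rule — add F q, F ~r.
                    × closes — contains both r and ~r.
                  branch 1.1.1.2.2 (add F r):
                    ○ open, literals {r=false}.
          branch 1.1.2 (add F (p <-> r)):
            F (r & ((q | ~r) & r)): β-rule — branch into F r  //  F ((q | ~r) & r).
              branch 1.1.2.1 (add F r):
                F (p <-> r): β-rule — branch into T p, F r  //  F p, T r.
                  branch 1.1.2.1.1 (add T p, F r):
                    ○ open, literals {p=true, r=false}.
                  branch 1.1.2.1.2 (add F p, T r):
                    × closes — contains both r and ~r.
              branch 1.1.2.2 (add F ((q | ~r) & r)):
                F (p <-> r): β-rule — branch into T p, F r  //  F p, T r.
                  branch 1.1.2.2.1 (add T p, F r):
                    F ((q | ~r) & r): β-rule — branch into F (q | ~r)  //  F r.
                      branch 1.1.2.2.1.1 (add F (q | ~r)):
                        F (q | ~r): α-rule — add F q, F ~r.
                        × closes — contains both r and ~r.
                      branch 1.1.2.2.1.2 (add F r):
                        ○ open, literals {p=true, r=false}.
                  branch 1.1.2.2.2 (add F p, T r):
                    F ((q | ~r) & r): β-rule — branch into F (q | ~r)  //  F r.
                      branch 1.1.2.2.2.1 (add F (q | ~r)):
                        F (q | ~r): α-rule — add F q, F ~r.
                        ○ open, literals {p=false, q=false, r=true}.
                      branch 1.1.2.2.2.2 (add F r):
                        × closes — contains both r and ~r.
      branch 1.2 (add T ((r -> ~q) | p)):
        T ~(r & (p <-> r)): β-rule — branch into F r  //  F (p <-> r).
          branch 1.2.1 (add F r):
            T ((r -> ~q) | p): β-rule — branch into T (r -> ~q)  //  T p.
              branch 1.2.1.1 (add T (r -> ~q)):
                T (r -> ~q): β-rule — branch into F r  //  T ~q.
                  branch 1.2.1.1.1 (add F r):
                    ○ open, literals {r=false}.
                  branch 1.2.1.1.2 (add T ~q):
                    ○ open, literals {q=false, r=false}.
              branch 1.2.1.2 (add T p):
                ○ open, literals {p=true, r=false}.
          branch 1.2.2 (add F (p <-> r)):
            T ((r -> ~q) | p): β-rule — branch into T (r -> ~q)  //  T p.
              branch 1.2.2.1 (add T (r -> ~q)):
                F (p <-> r): β-rule — branch into T p, F r  //  F p, T r.
                  branch 1.2.2.1.1 (add T p, F r):
                    T (r -> ~q): β-rule — branch into F r  //  T ~q.
                      branch 1.2.2.1.1.1 (add F r):
                        ○ open, literals {p=true, r=false}.
                      branch 1.2.2.1.1.2 (add T ~q):
                        ○ open, literals {p=true, q=false, r=false}.
                  branch 1.2.2.1.2 (add F p, T r):
                    T (r -> ~q): β-rule — branch into F r  //  T ~q.
                      branch 1.2.2.1.2.1 (add F r):
                        × closes — contains both r and ~r.
                      branch 1.2.2.1.2.2 (add T ~q):
                        ○ open, literals {p=false, q=false, r=true}.
              branch 1.2.2.2 (add T p):
                F (p <-> r): β-rule — branch into T p, F r  //  F p, T r.
                  branch 1.2.2.2.1 (add T p, F r):
                    ○ open, literals {p=true, r=false}.
                  branch 1.2.2.2.2 (add F p, T r):
                    × closes — contains both p and ~p.
  branch 2 (add T (~r & p)):
    T (~r & p): α-rule — add T ~r, T p.
    T ((r & ((q | ~r) & r)) -> ((r -> ~q) | p)): β-rule — branch into F (r & ((q | ~r) & r))  //  T ((r -> ~q) | p).
      branch 2.1 (add F (r & ((q | ~r) & r))):
        F (r & ((q | ~r) & r)): β-rule — branch into F r  //  F ((q | ~r) & r).
          branch 2.1.1 (add F r):
            ○ open, literals {p=true, r=false}.
          branch 2.1.2 (add F ((q | ~r) & r)):
            F ((q | ~r) & r): β-rule — branch into F (q | ~r)  //  F r.
              branch 2.1.2.1 (add F (q | ~r)):
                F (q | ~r): α-rule — add F q, F ~r.
                × closes — contains both r and ~r.
              branch 2.1.2.2 (add F r):
                ○ open, literals {p=true, r=false}.
      branch 2.2 (add T ((r -> ~q) | p)):
        T ((r -> ~q) | p): β-rule — branch into T (r -> ~q)  //  T p.
          branch 2.2.1 (add T (r -> ~q)):
            T (r -> ~q): β-rule — branch into F r  //  T ~q.
              branch 2.2.1.1 (add F r):
                ○ open, literals {p=true, r=false}.
              branch 2.2.1.2 (add T ~q):
                ○ open, literals {p=true, q=false, r=false}.
          branch 2.2.2 (add T p):
            ○ open, literals {p=true, r=false}.
7 branches closed, 17 open.
An open branch gives a satisfying assignment: r=false.

Satisfiable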